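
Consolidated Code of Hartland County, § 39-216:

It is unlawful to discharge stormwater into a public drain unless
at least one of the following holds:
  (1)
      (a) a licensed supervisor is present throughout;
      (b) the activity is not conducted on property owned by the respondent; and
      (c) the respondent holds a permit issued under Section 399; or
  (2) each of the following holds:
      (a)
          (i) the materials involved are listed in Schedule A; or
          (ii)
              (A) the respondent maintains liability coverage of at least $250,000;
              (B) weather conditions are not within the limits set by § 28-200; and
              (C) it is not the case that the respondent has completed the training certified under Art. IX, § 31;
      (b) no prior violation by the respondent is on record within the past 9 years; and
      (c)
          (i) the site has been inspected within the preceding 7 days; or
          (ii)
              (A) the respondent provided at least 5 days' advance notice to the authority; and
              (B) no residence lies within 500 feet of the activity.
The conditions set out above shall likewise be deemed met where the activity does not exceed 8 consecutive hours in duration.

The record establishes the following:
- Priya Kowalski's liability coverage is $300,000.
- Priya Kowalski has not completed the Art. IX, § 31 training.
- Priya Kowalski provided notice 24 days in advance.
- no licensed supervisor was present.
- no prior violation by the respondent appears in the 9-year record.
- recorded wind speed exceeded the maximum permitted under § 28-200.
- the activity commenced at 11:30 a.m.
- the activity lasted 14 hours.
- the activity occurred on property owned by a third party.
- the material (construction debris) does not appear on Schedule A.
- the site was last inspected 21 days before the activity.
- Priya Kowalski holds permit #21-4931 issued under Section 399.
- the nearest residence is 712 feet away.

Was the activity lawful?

(a) supervisor present — not met.
(b) not (own property) — met.
(c) holds permit — satisfied.
So (1) is not satisfied (F AND T AND T).
(i) Schedule A material — not satisfied.
(A) coverage ≥ $250,000 — satisfied.
(B) not (weather ok) — holds.
(C) not (training certified) — satisfied.
(ii) = T AND T AND T = true.
So (a) is satisfied (F OR T).
(b) no prior violation — holds.
(i) site inspected — not met.
(A) ≥5 days' notice — holds.
(B) no residence in 500 ft — satisfied.
(ii) = T AND T = true.
So (c) is satisfied (F OR T).
(2): T AND T AND T → true.
Overall: F OR T → true.
Exception (≤ 8 hrs duration) — not satisfied.
Result: main true OR exception false → true.

Yes — lawful.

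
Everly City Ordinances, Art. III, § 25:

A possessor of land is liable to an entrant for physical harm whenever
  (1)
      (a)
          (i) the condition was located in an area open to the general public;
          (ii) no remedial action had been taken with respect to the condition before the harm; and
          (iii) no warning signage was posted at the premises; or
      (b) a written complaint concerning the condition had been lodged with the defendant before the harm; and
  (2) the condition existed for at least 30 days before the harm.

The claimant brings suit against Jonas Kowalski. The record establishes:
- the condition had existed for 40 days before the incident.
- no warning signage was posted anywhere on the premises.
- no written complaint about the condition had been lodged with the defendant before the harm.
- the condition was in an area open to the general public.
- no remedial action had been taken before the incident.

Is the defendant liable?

(i) public area — met.
(ii) no remedial action — holds.
(iii) no signage posted — holds.
(a) = T AND T AND T = true.
(b) complaint lodged — not satisfied.
(1) = T OR F = true.
(2) condition ≥30 days old — satisfied.
So Overall is satisfied (T AND T).

Yes — liable.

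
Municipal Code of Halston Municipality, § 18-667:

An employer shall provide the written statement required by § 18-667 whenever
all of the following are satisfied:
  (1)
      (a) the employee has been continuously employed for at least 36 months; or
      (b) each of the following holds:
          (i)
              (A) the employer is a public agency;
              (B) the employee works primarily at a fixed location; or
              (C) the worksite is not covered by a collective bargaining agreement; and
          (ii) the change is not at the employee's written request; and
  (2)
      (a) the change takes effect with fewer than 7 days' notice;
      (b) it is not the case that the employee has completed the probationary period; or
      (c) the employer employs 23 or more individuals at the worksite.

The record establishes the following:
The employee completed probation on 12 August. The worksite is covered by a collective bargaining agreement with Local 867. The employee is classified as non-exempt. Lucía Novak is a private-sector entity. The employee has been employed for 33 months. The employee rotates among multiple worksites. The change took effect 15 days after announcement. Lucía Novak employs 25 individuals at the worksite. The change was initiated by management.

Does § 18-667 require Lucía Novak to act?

No — not required.

(a) tenure ≥ 36 mo. — not satisfied.
(A) public agency — fails.
(B) fixed location — not met.
(C) no CBA — not satisfied.
(i) = F OR F OR F = false.
(ii) not employee-requested — holds.
(b): F AND T → false.
(1) = F OR F = false.
(a) < 7 days' notice — not satisfied.
(b) not (past probation) — fails.
(c) ≥ 23 at site — satisfied.
So (2) is satisfied (F OR F OR T).
Overall: F AND T → false.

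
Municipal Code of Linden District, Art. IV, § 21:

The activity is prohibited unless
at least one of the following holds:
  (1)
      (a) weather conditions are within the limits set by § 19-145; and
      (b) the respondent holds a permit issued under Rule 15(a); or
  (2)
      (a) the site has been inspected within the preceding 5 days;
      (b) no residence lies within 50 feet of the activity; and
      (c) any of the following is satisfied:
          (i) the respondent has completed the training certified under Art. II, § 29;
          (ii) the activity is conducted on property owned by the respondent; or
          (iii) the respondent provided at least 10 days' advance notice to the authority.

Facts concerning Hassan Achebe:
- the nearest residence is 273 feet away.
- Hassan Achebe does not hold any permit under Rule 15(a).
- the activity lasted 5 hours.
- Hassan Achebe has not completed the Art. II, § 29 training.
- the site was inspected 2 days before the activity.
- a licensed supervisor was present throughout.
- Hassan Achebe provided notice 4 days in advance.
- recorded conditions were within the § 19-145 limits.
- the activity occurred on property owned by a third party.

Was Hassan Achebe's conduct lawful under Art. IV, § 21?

(a) weather ok — satisfied.
(b) holds permit — fails.
(1): T AND F → false.
(a) site inspected — met.
(b) no residence in 50 ft — met.
(i) training certified — not satisfied.
(ii) own property — not met.
(iii) ≥10 days' notice — fails.
(c) = F OR F OR F = false.
So (2) is not satisfied (T AND T AND F).
Overall = F OR F = false.

No — unlawful.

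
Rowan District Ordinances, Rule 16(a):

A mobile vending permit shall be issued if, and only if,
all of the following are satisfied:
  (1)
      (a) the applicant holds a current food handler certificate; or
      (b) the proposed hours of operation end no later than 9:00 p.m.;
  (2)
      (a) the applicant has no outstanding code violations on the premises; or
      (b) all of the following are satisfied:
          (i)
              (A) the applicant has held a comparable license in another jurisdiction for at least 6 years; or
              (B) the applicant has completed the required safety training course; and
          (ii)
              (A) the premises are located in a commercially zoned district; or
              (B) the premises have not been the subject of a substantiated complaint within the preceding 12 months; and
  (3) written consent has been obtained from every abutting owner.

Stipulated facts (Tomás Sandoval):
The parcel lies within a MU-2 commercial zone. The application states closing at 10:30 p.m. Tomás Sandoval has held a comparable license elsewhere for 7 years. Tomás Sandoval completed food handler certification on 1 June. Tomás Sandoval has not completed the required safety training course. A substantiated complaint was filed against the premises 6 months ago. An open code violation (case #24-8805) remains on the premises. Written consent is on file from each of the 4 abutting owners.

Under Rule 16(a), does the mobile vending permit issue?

(a) food handler cert. — satisfied.
(b) closes by 9 p.m. — not satisfied.
(1): T OR F → true.
(a) no code violations — not satisfied.
(A) prior license ≥ 6 yr — satisfied.
(B) safety training — not satisfied.
(i): T OR F → true.
(A) commercially zoned — met.
(B) no complaint in 12 mo. — not satisfied.
So (ii) is satisfied (T OR F).
(b) = T AND T = true.
(2) = F OR T = true.
(3) all abutters consent — holds.
So Overall is satisfied (T AND T AND T).

Yes — granted.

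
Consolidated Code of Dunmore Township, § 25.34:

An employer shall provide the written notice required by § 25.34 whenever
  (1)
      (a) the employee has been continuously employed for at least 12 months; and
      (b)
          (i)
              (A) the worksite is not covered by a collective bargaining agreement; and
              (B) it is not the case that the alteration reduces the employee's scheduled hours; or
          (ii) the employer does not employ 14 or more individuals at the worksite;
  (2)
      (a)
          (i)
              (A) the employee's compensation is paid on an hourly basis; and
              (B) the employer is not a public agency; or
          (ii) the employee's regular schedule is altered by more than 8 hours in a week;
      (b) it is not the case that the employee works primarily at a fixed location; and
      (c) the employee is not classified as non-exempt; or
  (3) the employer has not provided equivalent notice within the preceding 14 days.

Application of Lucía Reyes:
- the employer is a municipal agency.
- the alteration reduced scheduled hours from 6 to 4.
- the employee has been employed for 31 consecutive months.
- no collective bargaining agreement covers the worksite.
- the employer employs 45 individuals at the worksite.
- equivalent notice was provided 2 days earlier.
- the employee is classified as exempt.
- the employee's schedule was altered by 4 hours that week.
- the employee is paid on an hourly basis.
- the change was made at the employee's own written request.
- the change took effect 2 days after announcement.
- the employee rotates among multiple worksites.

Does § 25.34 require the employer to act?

(a) tenure ≥ 12 mo. — satisfied.
(A) no CBA — met.
(B) not (hours reduced) — not satisfied.
(i): T AND F → false.
(ii) not (≥ 14 at site) — not met.
(b) = F OR F = false.
(1) = T AND F = false.
(A) hourly-paid — holds.
(B) not (public agency) — not met.
So (i) is not satisfied (T AND F).
(ii) schedule shift > 8h — not satisfied.
(a) = F OR F = false.
(b) not (fixed location) — satisfied.
(c) not (non-exempt) — holds.
(2): F AND T AND T → false.
(3) no recent notice — fails.
Overall: F OR F OR F → false.

No — not required.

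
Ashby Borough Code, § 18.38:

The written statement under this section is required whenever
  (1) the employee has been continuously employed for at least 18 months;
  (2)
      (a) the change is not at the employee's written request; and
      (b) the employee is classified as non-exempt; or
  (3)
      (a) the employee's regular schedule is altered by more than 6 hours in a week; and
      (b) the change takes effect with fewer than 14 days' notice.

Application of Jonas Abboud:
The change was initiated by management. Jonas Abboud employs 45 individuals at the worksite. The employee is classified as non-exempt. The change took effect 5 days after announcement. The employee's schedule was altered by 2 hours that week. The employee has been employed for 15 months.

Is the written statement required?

Yes — required.

(1) tenure ≥ 18 mo. — fails.
(a) not employee-requested — met.
(b) non-exempt — holds.
So (2) is satisfied (T AND T).
(a) schedule shift > 6h — not satisfied.
(b) < 14 days' notice — met.
(3): F AND T → false.
Overall: F OR T OR F → true.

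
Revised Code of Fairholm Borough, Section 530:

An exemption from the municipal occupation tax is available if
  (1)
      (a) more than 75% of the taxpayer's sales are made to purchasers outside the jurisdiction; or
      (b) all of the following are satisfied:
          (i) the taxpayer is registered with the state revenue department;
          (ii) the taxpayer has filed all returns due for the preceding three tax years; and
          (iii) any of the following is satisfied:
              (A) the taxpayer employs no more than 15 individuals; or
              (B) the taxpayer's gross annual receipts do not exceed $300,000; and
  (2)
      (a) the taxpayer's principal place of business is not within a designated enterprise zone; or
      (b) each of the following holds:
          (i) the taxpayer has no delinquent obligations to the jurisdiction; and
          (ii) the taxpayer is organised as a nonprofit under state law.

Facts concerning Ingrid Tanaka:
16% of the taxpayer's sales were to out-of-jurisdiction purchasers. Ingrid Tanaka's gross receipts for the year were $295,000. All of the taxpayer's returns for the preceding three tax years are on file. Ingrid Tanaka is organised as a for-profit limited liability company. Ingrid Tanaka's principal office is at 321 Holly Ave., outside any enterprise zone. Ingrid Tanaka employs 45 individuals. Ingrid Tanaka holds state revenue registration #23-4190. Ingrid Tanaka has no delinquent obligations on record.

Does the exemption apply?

Yes — exempt.

(a) >75% out-of-jur. sales — not met.
(i) state-registered — holds.
(ii) returns current — satisfied.
(A) ≤ 15 employees — not met.
(B) receipts ≤ $300,000 — met.
So (iii) is satisfied (F OR T).
(b): T AND T AND T → true.
(1) = F OR T = true.
(a) not (in enterprise zone) — satisfied.
(i) no delinquency — satisfied.
(ii) nonprofit — not satisfied.
(b): T AND F → false.
So (2) is satisfied (T OR F).
Overall = T AND T = true.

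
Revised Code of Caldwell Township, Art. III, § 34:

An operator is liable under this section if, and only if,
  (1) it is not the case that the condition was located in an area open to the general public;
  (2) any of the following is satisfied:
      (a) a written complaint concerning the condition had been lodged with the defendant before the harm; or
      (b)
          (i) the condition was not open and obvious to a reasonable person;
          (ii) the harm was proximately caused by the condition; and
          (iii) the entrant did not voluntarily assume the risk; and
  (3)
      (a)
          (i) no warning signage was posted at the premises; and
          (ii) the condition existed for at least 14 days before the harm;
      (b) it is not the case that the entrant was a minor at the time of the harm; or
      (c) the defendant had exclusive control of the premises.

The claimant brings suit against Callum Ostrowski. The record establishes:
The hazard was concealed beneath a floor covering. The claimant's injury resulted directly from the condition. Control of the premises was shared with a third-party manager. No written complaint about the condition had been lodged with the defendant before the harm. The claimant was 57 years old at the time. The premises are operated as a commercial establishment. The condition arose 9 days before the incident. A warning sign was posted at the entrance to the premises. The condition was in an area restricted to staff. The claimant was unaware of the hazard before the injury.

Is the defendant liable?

Yes — liable.

(1) not (public area) — satisfied.
(a) complaint lodged — not satisfied.
(i) not open/obvious — satisfied.
(ii) proximate cause — holds.
(iii) no assumed risk — holds.
So (b) is satisfied (T AND T AND T).
(2) = F OR T = true.
(i) no signage posted — fails.
(ii) condition ≥14 days old — fails.
So (a) is not satisfied (F AND F).
(b) not (entrant a minor) — satisfied.
(c) exclusive control — not satisfied.
(3): F OR T OR F → true.
So Overall is satisfied (T AND T AND T).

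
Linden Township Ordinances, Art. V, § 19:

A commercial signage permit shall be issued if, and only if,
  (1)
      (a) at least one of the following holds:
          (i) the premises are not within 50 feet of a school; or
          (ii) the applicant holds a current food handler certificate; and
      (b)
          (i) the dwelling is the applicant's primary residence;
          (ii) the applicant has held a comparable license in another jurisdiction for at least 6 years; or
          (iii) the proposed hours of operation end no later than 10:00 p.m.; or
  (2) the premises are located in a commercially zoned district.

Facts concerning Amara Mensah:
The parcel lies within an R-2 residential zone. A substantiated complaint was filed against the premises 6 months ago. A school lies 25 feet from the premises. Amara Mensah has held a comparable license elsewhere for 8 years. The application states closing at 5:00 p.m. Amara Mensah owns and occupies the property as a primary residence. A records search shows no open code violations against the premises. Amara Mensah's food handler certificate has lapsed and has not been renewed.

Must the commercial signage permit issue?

No — denied.

(i) ≥50 ft from school — not met.
(ii) food handler cert. — not satisfied.
(a) = F OR F = false.
(i) primary residence — satisfied.
(ii) prior license ≥ 6 yr — satisfied.
(iii) closes by 10 p.m. — met.
So (b) is satisfied (T OR T OR T).
(1): F AND T → false.
(2) commercially zoned — not met.
Overall = F OR F = false.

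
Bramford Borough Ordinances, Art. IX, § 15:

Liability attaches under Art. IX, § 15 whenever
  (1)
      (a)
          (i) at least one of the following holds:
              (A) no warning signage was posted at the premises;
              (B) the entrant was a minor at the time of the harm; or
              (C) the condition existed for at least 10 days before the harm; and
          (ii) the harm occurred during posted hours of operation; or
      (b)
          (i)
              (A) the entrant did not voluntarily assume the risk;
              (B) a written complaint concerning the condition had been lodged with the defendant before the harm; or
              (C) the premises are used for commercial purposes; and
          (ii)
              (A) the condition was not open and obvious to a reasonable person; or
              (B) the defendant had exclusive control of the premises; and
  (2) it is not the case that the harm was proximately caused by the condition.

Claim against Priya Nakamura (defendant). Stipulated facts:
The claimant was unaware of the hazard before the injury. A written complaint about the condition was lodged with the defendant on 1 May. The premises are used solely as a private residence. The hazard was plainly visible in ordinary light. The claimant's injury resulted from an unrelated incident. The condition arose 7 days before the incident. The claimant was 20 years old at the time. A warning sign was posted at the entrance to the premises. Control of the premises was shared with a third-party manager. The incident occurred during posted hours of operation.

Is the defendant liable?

No — not liable.

(A) no signage posted — not satisfied.
(B) entrant a minor — not satisfied.
(C) condition ≥10 days old — not satisfied.
(i) = F OR F OR F = false.
(ii) during posted hours — satisfied.
So (a) is not satisfied (F AND T).
(A) no assumed risk — met.
(B) complaint lodged — met.
(C) commercial use — not met.
(i) = T OR T OR F = true.
(A) not open/obvious — not met.
(B) exclusive control — not satisfied.
(ii): F OR F → false.
(b): T AND F → false.
(1): F OR F → false.
(2) not (proximate cause) — holds.
Overall = F AND T = false.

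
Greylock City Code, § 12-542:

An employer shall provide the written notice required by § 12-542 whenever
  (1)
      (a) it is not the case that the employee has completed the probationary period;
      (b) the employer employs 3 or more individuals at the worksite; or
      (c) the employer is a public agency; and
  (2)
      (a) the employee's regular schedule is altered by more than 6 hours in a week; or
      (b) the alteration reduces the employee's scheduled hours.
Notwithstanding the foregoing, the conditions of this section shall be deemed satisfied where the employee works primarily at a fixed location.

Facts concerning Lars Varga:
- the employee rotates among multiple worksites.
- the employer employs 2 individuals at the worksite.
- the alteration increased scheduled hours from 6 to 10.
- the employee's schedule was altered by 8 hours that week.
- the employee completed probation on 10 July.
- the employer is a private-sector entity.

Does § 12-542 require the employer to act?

(a) not (past probation) — fails.
(b) ≥ 3 at site — fails.
(c) public agency — not met.
So (1) is not satisfied (F OR F OR F).
(a) schedule shift > 6h — met.
(b) hours reduced — not satisfied.
(2): T OR F → true.
Overall = F AND T = false.
Exception (fixed location) — not satisfied.
Result: main false OR exception false → false.

No — not required.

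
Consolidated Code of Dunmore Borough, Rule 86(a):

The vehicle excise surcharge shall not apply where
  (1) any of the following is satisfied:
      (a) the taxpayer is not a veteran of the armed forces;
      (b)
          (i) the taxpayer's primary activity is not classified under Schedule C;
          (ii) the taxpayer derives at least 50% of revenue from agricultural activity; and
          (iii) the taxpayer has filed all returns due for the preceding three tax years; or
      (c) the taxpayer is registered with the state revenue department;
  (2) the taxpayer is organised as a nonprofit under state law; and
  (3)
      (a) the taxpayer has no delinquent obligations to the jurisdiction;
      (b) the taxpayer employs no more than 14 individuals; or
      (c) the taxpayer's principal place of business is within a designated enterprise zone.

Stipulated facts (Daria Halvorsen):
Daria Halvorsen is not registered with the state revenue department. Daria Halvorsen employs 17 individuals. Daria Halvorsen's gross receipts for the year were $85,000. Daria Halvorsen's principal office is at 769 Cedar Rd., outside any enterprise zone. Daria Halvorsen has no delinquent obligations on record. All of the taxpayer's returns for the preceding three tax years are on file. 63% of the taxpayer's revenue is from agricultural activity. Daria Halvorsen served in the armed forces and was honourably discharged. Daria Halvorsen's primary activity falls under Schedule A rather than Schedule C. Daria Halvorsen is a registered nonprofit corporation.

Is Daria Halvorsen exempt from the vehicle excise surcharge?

Yes — exempt.

(a) not (veteran) — not satisfied.
(i) not (Schedule C activity) — met.
(ii) ≥50% agricultural — holds.
(iii) returns current — holds.
So (b) is satisfied (T AND T AND T).
(c) state-registered — not met.
(1): F OR T OR F → true.
(2) nonprofit — met.
(a) no delinquency — satisfied.
(b) ≤ 14 employees — not met.
(c) in enterprise zone — fails.
(3) = T OR F OR F = true.
So Overall is satisfied (T AND T AND T).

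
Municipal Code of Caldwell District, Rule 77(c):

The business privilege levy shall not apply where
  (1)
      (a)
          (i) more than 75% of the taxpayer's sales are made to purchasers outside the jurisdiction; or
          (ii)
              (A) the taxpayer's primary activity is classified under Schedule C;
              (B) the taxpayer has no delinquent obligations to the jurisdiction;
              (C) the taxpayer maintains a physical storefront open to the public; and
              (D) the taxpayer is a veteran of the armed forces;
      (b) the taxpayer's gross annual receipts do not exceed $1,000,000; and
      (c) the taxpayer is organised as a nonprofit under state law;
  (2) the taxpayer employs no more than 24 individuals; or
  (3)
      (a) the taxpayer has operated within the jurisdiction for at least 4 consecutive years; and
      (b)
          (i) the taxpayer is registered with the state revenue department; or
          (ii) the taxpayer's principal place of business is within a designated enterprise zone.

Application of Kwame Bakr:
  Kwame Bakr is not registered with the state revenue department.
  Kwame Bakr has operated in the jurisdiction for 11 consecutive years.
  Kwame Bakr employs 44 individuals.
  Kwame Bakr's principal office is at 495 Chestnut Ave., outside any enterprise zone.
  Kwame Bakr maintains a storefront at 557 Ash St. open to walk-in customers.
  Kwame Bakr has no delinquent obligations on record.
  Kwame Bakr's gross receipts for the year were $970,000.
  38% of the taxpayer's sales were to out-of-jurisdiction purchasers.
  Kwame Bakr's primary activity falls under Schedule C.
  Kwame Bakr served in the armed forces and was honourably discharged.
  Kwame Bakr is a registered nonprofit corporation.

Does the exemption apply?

(i) >75% out-of-jur. sales — not met.
(A) Schedule C activity — satisfied.
(B) no delinquency — satisfied.
(C) has storefront — met.
(D) veteran — holds.
(ii) = T AND T AND T AND T = true.
So (a) is satisfied (F OR T).
(b) receipts ≤ $1,000,000 — met.
(c) nonprofit — satisfied.
So (1) is satisfied (T AND T AND T).
(2) ≤ 24 employees — not satisfied.
(a) ≥ 4 yrs in jurisdiction — satisfied.
(i) state-registered — not satisfied.
(ii) in enterprise zone — fails.
(b): F OR F → false.
(3) = T AND F = false.
Overall: T OR F OR F → true.

Yes — exempt.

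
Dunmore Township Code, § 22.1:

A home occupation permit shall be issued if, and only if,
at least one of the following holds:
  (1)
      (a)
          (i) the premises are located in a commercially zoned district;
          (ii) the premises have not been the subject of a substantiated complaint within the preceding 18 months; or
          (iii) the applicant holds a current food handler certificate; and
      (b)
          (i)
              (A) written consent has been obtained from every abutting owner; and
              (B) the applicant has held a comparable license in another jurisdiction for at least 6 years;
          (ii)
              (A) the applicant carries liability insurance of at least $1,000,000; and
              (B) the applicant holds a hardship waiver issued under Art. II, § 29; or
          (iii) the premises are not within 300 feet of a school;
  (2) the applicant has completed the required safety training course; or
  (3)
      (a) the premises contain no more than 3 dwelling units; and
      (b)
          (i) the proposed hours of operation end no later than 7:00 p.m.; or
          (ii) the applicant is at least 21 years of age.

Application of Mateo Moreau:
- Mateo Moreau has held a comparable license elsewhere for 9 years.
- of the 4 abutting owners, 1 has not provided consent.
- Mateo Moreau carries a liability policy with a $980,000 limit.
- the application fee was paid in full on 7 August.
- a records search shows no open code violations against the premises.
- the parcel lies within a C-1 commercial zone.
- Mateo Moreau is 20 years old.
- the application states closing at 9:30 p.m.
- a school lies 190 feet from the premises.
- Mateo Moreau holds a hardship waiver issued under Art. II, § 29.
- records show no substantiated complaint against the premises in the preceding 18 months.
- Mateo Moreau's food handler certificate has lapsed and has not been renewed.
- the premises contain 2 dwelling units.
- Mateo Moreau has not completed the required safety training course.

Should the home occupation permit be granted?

No — denied.

(i) commercially zoned — satisfied.
(ii) no complaint in 18 mo. — met.
(iii) food handler cert. — not met.
(a) = T OR T OR F = true.
(A) all abutters consent — not satisfied.
(B) prior license ≥ 6 yr — satisfied.
(i) = F AND T = false.
(A) insurance ≥ $1,000,000 — not met.
(B) hardship waiver — satisfied.
(ii) = F AND T = false.
(iii) ≥300 ft from school — not met.
(b) = F OR F OR F = false.
(1): T AND F → false.
(2) safety training — fails.
(a) ≤ 3 units — satisfied.
(i) closes by 7 p.m. — not met.
(ii) age ≥ 21 — not satisfied.
(b): F OR F → false.
(3) = T AND F = false.
Overall: F OR F OR F → false.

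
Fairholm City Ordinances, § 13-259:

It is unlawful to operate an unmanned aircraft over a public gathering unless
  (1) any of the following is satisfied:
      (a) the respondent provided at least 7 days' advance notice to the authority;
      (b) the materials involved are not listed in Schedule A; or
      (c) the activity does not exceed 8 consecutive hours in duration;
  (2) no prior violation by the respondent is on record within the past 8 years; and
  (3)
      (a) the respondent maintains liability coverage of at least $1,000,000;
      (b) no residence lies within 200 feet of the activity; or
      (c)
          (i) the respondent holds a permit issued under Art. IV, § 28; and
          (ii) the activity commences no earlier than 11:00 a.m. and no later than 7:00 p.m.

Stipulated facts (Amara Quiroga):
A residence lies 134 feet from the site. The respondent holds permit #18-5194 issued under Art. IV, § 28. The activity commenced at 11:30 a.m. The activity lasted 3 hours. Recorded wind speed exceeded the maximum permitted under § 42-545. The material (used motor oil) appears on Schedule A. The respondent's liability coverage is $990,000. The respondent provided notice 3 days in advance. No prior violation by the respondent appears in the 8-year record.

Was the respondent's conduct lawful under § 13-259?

Yes — lawful.

(a) ≥7 days' notice — not satisfied.
(b) not (Schedule A material) — not satisfied.
(c) ≤ 8 hrs duration — holds.
(1): F OR F OR T → true.
(2) no prior violation — holds.
(a) coverage ≥ $1,000,000 — not met.
(b) no residence in 200 ft — not satisfied.
(i) holds permit — satisfied.
(ii) start within hours — satisfied.
(c): T AND T → true.
So (3) is satisfied (F OR F OR T).
So Overall is satisfied (T AND T AND T).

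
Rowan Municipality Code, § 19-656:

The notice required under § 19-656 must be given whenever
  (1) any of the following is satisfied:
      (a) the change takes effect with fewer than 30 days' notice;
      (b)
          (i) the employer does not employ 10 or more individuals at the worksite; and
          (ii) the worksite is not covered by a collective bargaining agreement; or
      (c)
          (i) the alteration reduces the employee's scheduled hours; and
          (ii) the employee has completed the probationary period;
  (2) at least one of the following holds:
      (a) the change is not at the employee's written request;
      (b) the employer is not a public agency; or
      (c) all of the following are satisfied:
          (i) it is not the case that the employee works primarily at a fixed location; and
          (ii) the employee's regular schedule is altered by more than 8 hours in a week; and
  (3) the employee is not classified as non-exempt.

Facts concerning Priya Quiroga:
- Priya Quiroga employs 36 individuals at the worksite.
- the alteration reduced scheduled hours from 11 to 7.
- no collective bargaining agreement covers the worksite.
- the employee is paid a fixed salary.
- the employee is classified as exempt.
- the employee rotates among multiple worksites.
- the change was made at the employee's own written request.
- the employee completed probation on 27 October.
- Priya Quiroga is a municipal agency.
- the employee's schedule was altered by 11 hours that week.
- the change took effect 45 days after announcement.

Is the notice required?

Yes — required.

(a) < 30 days' notice — not satisfied.
(i) not (≥ 10 at site) — not met.
(ii) no CBA — satisfied.
(b) = F AND T = false.
(i) hours reduced — met.
(ii) past probation — holds.
So (c) is satisfied (T AND T).
(1): F OR F OR T → true.
(a) not employee-requested — fails.
(b) not (public agency) — not satisfied.
(i) not (fixed location) — satisfied.
(ii) schedule shift > 8h — met.
(c) = T AND T = true.
So (2) is satisfied (F OR F OR T).
(3) not (non-exempt) — met.
Overall: T AND T AND T → true.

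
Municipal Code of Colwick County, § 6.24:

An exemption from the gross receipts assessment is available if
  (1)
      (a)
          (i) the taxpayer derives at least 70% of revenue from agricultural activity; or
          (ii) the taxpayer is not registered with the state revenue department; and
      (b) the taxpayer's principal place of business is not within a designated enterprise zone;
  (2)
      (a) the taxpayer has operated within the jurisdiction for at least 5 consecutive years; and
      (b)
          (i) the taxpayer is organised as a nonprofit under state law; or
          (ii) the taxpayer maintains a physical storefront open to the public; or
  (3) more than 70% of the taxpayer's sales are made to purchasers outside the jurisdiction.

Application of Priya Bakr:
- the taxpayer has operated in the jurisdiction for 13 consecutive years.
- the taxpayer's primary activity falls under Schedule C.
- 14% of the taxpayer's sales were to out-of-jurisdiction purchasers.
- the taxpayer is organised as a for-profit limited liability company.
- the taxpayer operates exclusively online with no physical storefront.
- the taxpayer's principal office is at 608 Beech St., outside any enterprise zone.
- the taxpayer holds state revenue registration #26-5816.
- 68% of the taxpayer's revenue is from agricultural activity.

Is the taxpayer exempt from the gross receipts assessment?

(i) ≥70% agricultural — not satisfied.
(ii) not (state-registered) — fails.
(a) = F OR F = false.
(b) not (in enterprise zone) — satisfied.
(1): F AND T → false.
(a) ≥ 5 yrs in jurisdiction — holds.
(i) nonprofit — fails.
(ii) has storefront — fails.
So (b) is not satisfied (F OR F).
So (2) is not satisfied (T AND F).
(3) >70% out-of-jur. sales — fails.
Overall: F OR F OR F → false.

No — not exempt.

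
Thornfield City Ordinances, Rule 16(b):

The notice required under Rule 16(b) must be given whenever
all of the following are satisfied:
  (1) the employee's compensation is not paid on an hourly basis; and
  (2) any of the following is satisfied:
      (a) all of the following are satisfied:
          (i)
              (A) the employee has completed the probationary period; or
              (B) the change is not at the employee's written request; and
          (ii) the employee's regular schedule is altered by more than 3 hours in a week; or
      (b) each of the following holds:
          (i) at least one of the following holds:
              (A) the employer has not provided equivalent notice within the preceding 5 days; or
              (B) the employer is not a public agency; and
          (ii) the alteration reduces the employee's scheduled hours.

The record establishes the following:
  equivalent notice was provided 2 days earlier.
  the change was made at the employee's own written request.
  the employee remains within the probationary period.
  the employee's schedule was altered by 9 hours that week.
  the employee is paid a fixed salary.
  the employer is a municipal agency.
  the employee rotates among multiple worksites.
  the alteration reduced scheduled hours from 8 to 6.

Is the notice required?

No — not required.

(1) not (hourly-paid) — holds.
(A) past probation — not satisfied.
(B) not employee-requested — not satisfied.
(i): F OR F → false.
(ii) schedule shift > 3h — satisfied.
(a) = F AND T = false.
(A) no recent notice — not met.
(B) not (public agency) — fails.
So (i) is not satisfied (F OR F).
(ii) hours reduced — satisfied.
(b) = F AND T = false.
(2): F OR F → false.
So Overall is not satisfied (T AND F).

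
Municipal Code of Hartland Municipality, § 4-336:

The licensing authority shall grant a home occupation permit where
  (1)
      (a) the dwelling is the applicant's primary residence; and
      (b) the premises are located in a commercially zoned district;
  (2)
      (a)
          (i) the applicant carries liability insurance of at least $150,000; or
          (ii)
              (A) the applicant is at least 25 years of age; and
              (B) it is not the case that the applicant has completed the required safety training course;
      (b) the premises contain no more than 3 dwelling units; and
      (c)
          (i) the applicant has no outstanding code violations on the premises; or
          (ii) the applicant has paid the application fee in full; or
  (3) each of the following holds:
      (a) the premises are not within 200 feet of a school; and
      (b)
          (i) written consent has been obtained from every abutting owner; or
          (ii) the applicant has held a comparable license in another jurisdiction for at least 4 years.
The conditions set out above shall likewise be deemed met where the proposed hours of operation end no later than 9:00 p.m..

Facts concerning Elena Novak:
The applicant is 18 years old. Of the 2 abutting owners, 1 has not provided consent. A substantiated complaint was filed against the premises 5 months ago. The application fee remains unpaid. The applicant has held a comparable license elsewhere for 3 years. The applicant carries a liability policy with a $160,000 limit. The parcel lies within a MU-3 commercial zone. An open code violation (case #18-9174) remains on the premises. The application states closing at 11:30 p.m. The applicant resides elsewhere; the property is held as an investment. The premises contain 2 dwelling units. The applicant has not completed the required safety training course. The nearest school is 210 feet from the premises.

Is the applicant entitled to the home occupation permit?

No — denied.

(a) primary residence — not satisfied.
(b) commercially zoned — holds.
(1): F AND T → false.
(i) insurance ≥ $150,000 — met.
(A) age ≥ 25 — fails.
(B) not (safety training) — satisfied.
(ii): F AND T → false.
(a) = T OR F = true.
(b) ≤ 3 units — satisfied.
(i) no code violations — not met.
(ii) fee paid — not met.
(c): F OR F → false.
(2) = T AND T AND F = false.
(a) ≥200 ft from school — satisfied.
(i) all abutters consent — not met.
(ii) prior license ≥ 4 yr — not met.
(b) = F OR F = false.
So (3) is not satisfied (T AND F).
Overall = F OR F OR F = false.
Exception (closes by 9 p.m.) — not satisfied.
Result: main false OR exception false → false.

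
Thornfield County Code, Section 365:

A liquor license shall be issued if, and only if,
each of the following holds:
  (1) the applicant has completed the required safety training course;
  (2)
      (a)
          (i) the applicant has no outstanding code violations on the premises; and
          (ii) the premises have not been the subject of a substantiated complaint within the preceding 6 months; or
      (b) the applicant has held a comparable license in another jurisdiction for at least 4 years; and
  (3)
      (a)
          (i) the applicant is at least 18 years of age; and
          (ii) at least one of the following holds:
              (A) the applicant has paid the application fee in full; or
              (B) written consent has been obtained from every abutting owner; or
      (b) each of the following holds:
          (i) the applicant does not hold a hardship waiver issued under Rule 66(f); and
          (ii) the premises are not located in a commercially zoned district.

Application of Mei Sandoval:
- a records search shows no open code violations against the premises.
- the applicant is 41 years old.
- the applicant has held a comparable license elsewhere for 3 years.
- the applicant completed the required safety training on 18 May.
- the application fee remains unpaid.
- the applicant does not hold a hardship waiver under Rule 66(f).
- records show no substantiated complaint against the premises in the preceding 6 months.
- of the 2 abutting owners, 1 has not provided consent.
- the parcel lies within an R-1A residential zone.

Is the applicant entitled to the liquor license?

Yes — granted.

(1) safety training — met.
(i) no code violations — holds.
(ii) no complaint in 6 mo. — satisfied.
(a) = T AND T = true.
(b) prior license ≥ 4 yr — fails.
(2): T OR F → true.
(i) age ≥ 18 — holds.
(A) fee paid — fails.
(B) all abutters consent — not satisfied.
(ii) = F OR F = false.
(a): T AND F → false.
(i) not (hardship waiver) — met.
(ii) not (commercially zoned) — holds.
(b) = T AND T = true.
(3): F OR T → true.
Overall = T AND T AND T = true.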